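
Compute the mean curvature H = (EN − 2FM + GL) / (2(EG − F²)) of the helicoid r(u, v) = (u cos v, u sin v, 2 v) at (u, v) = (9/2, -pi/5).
H = 0

With E = 1, F = 0, G = u^2 + 4, L = 0, M = -2/sqrt(u^2 + 4), N = 0, assemble
  H = (EN − 2FM + GL) / (2(EG − F²)) = 0.
At (u, v) = (9/2, -pi/5): H = 0.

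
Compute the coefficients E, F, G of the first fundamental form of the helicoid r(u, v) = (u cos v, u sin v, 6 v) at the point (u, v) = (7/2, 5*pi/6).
E = 1;  F = 0;  G = 193/4

Partials: r_u = (cos(v), sin(v), 0), r_v = (-u*sin(v), u*cos(v), 6). As functions of (u, v):
  E = r_u · r_u = 1,
  F = r_u · r_v = 0,
  G = r_v · r_v = u^2 + 36.
Evaluating at (u, v) = (7/2, 5*pi/6): E = 1, F = 0, G = 193/4.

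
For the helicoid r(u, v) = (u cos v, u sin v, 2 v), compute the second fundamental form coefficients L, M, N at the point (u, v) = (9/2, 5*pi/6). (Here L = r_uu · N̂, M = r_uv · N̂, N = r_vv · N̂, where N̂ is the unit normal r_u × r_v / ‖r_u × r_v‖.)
L = 0;  M = -4*sqrt(97)/97;  N = 0

Compute the unit normal N̂(u, v) = (2*sin(v)/sqrt(u^2 + 4), -2*cos(v)/sqrt(u^2 + 4), u/sqrt(u^2 + 4)), and the second partials r_uu, r_uv, r_vv. Take dot products:
  L(u, v) = r_uu · N̂ = 0,
  M(u, v) = r_uv · N̂ = -2/sqrt(u^2 + 4),
  N(u, v) = r_vv · N̂ = 0.
Evaluating at (u, v) = (9/2, 5*pi/6):
  L = 0, M = -4*sqrt(97)/97, N = 0.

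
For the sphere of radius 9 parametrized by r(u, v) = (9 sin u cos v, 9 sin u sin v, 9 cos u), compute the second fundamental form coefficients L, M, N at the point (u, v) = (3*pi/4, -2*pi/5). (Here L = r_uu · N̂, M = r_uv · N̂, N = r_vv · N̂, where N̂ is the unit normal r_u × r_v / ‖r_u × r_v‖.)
L = -9;  M = 0;  N = -9/2

Compute the unit normal N̂(u, v) = (sin(u)^2*cos(v)/Abs(sin(u)), sin(u)^2*sin(v)/Abs(sin(u)), sin(2*u)/(2*Abs(sin(u)))), and the second partials r_uu, r_uv, r_vv. Take dot products:
  L(u, v) = r_uu · N̂ = -9*sin(u)/Abs(sin(u)),
  M(u, v) = r_uv · N̂ = 0,
  N(u, v) = r_vv · N̂ = -9*sin(u)^3/Abs(sin(u)).
Evaluating at (u, v) = (3*pi/4, -2*pi/5):
  L = -9, M = 0, N = -9/2.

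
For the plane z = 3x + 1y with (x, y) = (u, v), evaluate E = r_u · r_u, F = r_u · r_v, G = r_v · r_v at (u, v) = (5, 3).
E = 10;  F = 3;  G = 2

Partials: r_u = (1, 0, 3), r_v = (0, 1, 1). As functions of (u, v):
  E = r_u · r_u = 10,
  F = r_u · r_v = 3,
  G = r_v · r_v = 2.
Evaluating at (u, v) = (5, 3): E = 10, F = 3, G = 2.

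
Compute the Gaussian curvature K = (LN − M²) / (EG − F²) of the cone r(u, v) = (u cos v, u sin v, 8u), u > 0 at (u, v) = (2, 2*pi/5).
K = 0

Coefficients of the first fundamental form: E = 65, F = 0, G = u^2.
Coefficients of the second fundamental form: L = 0, M = 0, N = 8*sqrt(65)*u^2/(65*Abs(u)).
Assemble K = (LN − M²)/(EG − F²) = 0. At (u, v) = (2, 2*pi/5): K = 0.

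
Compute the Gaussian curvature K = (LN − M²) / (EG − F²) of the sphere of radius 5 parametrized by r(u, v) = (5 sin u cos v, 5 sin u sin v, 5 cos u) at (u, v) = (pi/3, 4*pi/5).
K = 1/25

Coefficients of the first fundamental form: E = 25, F = 0, G = 25*sin(u)^2.
Coefficients of the second fundamental form: L = -5*sin(u)/Abs(sin(u)), M = 0, N = -5*sin(u)^3/Abs(sin(u)).
Assemble K = (LN − M²)/(EG − F²) = 1/25. At (u, v) = (pi/3, 4*pi/5): K = 1/25.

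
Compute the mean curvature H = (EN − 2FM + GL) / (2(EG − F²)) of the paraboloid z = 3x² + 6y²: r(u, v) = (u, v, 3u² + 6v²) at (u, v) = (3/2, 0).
H = 495*sqrt(82)/6724

With E = 36*u^2 + 1, F = 72*u*v, G = 144*v^2 + 1, L = 6/sqrt(36*u^2 + 144*v^2 + 1), M = 0, N = 12/sqrt(36*u^2 + 144*v^2 + 1), assemble
  H = (EN − 2FM + GL) / (2(EG − F²)) = 9*(24*u^2 + 48*v^2 + 1)/(36*u^2 + 144*v^2 + 1)^(3/2).
At (u, v) = (3/2, 0): H = 495*sqrt(82)/6724.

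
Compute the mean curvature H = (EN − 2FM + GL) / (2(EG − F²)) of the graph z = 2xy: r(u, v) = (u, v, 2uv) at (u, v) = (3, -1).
H = 24*sqrt(41)/1681

With E = 4*v^2 + 1, F = 4*u*v, G = 4*u^2 + 1, L = 0, M = 2/sqrt(4*u^2 + 4*v^2 + 1), N = 0, assemble
  H = (EN − 2FM + GL) / (2(EG − F²)) = -8*u*v/(4*u^2 + 4*v^2 + 1)^(3/2).
At (u, v) = (3, -1): H = 24*sqrt(41)/1681.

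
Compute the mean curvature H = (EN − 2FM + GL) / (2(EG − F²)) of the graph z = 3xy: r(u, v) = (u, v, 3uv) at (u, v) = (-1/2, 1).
H = 108/343

With E = 9*v^2 + 1, F = 9*u*v, G = 9*u^2 + 1, L = 0, M = 3/sqrt(9*u^2 + 9*v^2 + 1), N = 0, assemble
  H = (EN − 2FM + GL) / (2(EG − F²)) = -27*u*v/(9*u^2 + 9*v^2 + 1)^(3/2).
At (u, v) = (-1/2, 1): H = 108/343.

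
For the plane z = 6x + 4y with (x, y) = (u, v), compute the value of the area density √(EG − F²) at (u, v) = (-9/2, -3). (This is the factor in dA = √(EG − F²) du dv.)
√(EG − F²)|_{(-9/2, -3)} = sqrt(53)

E = 37, F = 24, G = 17, so EG − F² = 53. Taking the positive square root: √(EG − F²) = sqrt(53). At (u, v) = (-9/2, -3): sqrt(53).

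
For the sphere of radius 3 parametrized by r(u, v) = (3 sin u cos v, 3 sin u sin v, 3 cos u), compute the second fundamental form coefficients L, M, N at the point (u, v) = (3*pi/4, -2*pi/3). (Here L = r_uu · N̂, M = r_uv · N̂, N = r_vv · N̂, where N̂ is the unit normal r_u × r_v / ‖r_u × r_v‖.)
L = -3;  M = 0;  N = -3/2

Compute the unit normal N̂(u, v) = (sin(u)^2*cos(v)/Abs(sin(u)), sin(u)^2*sin(v)/Abs(sin(u)), sin(2*u)/(2*Abs(sin(u)))), and the second partials r_uu, r_uv, r_vv. Take dot products:
  L(u, v) = r_uu · N̂ = -3*sin(u)/Abs(sin(u)),
  M(u, v) = r_uv · N̂ = 0,
  N(u, v) = r_vv · N̂ = -3*sin(u)^3/Abs(sin(u)).
Evaluating at (u, v) = (3*pi/4, -2*pi/3):
  L = -3, M = 0, N = -3/2.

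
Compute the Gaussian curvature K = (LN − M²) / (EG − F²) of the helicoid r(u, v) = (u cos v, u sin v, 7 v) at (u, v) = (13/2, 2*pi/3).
K = -784/133225

Coefficients of the first fundamental form: E = 1, F = 0, G = u^2 + 49.
Coefficients of the second fundamental form: L = 0, M = -7/sqrt(u^2 + 49), N = 0.
Assemble K = (LN − M²)/(EG − F²) = -49/(u^2 + 49)^2. At (u, v) = (13/2, 2*pi/3): K = -784/133225.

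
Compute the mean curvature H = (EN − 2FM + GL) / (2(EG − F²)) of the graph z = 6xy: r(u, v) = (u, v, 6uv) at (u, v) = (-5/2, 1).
H = 135*sqrt(262)/17161

With E = 36*v^2 + 1, F = 36*u*v, G = 36*u^2 + 1, L = 0, M = 6/sqrt(36*u^2 + 36*v^2 + 1), N = 0, assemble
  H = (EN − 2FM + GL) / (2(EG − F²)) = -216*u*v/(36*u^2 + 36*v^2 + 1)^(3/2).
At (u, v) = (-5/2, 1): H = 135*sqrt(262)/17161.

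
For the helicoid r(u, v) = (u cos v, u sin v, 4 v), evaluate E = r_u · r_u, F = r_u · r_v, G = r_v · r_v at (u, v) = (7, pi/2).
E = 1;  F = 0;  G = 65

Partials: r_u = (cos(v), sin(v), 0), r_v = (-u*sin(v), u*cos(v), 4). As functions of (u, v):
  E = r_u · r_u = 1,
  F = r_u · r_v = 0,
  G = r_v · r_v = u^2 + 16.
Evaluating at (u, v) = (7, pi/2): E = 1, F = 0, G = 65.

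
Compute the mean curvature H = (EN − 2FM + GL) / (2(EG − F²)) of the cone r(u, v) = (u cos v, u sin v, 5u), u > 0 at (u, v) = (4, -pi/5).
H = 5*sqrt(26)/208

With E = 26, F = 0, G = u^2, L = 0, M = 0, N = 5*sqrt(26)*u^2/(26*Abs(u)), assemble
  H = (EN − 2FM + GL) / (2(EG − F²)) = 5*sqrt(26)/(52*Abs(u)).
At (u, v) = (4, -pi/5): H = 5*sqrt(26)/208.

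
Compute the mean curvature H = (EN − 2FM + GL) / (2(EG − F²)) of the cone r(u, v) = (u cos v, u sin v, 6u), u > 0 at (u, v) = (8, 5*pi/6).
H = 3*sqrt(37)/296

With E = 37, F = 0, G = u^2, L = 0, M = 0, N = 6*sqrt(37)*u^2/(37*Abs(u)), assemble
  H = (EN − 2FM + GL) / (2(EG − F²)) = 3*sqrt(37)/(37*Abs(u)).
At (u, v) = (8, 5*pi/6): H = 3*sqrt(37)/296.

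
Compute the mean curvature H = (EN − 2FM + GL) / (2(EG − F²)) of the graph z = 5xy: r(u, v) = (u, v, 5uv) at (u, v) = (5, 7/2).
H = -17500*sqrt(3729)/13905441

With E = 25*v^2 + 1, F = 25*u*v, G = 25*u^2 + 1, L = 0, M = 5/sqrt(25*u^2 + 25*v^2 + 1), N = 0, assemble
  H = (EN − 2FM + GL) / (2(EG − F²)) = -125*u*v/(25*u^2 + 25*v^2 + 1)^(3/2).
At (u, v) = (5, 7/2): H = -17500*sqrt(3729)/13905441.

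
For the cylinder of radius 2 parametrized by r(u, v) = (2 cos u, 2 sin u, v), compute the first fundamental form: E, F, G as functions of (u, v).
E = 4;  F = 0;  G = 1

Compute partials: r_u = (-2*sin(u), 2*cos(u), 0), r_v = (0, 0, 1). Then
  E = r_u · r_u = 4,
  F = r_u · r_v = 0,
  G = r_v · r_v = 1.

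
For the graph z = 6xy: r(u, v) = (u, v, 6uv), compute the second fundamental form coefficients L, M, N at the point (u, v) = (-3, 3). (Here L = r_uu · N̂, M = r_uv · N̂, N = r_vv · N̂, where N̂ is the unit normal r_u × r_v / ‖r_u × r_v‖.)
L = 0;  M = 6*sqrt(649)/649;  N = 0

Compute the unit normal N̂(u, v) = (-6*v/sqrt(36*u^2 + 36*v^2 + 1), -6*u/sqrt(36*u^2 + 36*v^2 + 1), 1/sqrt(36*u^2 + 36*v^2 + 1)), and the second partials r_uu, r_uv, r_vv. Take dot products:
  L(u, v) = r_uu · N̂ = 0,
  M(u, v) = r_uv · N̂ = 6/sqrt(36*u^2 + 36*v^2 + 1),
  N(u, v) = r_vv · N̂ = 0.
Evaluating at (u, v) = (-3, 3):
  L = 0, M = 6*sqrt(649)/649, N = 0.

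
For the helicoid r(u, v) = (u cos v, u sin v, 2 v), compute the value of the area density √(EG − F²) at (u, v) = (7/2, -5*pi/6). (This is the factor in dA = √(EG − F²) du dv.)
√(EG − F²)|_{(7/2, -5*pi/6)} = sqrt(65)/2

E = 1, F = 0, G = u^2 + 4, so EG − F² = u^2 + 4. Taking the positive square root: √(EG − F²) = sqrt(u^2 + 4). At (u, v) = (7/2, -5*pi/6): sqrt(65)/2.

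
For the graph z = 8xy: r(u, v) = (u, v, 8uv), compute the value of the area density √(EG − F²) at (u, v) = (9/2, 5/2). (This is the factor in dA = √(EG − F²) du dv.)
√(EG − F²)|_{(9/2, 5/2)} = sqrt(1697)

E = 64*v^2 + 1, F = 64*u*v, G = 64*u^2 + 1, so EG − F² = 64*u^2 + 64*v^2 + 1. Taking the positive square root: √(EG − F²) = sqrt(64*u^2 + 64*v^2 + 1). At (u, v) = (9/2, 5/2): sqrt(1697).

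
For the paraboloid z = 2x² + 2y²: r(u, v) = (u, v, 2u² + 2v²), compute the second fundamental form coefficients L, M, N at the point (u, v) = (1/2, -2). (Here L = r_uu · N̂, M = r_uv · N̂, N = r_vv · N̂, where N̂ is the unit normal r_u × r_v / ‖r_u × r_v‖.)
L = 4*sqrt(69)/69;  M = 0;  N = 4*sqrt(69)/69

Compute the unit normal N̂(u, v) = (-4*u/sqrt(16*u^2 + 16*v^2 + 1), -4*v/sqrt(16*u^2 + 16*v^2 + 1), 1/sqrt(16*u^2 + 16*v^2 + 1)), and the second partials r_uu, r_uv, r_vv. Take dot products:
  L(u, v) = r_uu · N̂ = 4/sqrt(16*u^2 + 16*v^2 + 1),
  M(u, v) = r_uv · N̂ = 0,
  N(u, v) = r_vv · N̂ = 4/sqrt(16*u^2 + 16*v^2 + 1).
Evaluating at (u, v) = (1/2, -2):
  L = 4*sqrt(69)/69, M = 0, N = 4*sqrt(69)/69.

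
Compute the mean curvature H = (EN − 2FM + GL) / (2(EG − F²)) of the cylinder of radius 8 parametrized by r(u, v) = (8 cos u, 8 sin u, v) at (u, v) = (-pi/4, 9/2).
H = -1/16

With E = 64, F = 0, G = 1, L = -8, M = 0, N = 0, assemble
  H = (EN − 2FM + GL) / (2(EG − F²)) = -1/16.
At (u, v) = (-pi/4, 9/2): H = -1/16.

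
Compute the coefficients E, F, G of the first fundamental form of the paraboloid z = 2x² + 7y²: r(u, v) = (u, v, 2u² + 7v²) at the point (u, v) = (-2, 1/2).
E = 65;  F = -56;  G = 50

Partials: r_u = (1, 0, 4*u), r_v = (0, 1, 14*v). As functions of (u, v):
  E = r_u · r_u = 16*u^2 + 1,
  F = r_u · r_v = 56*u*v,
  G = r_v · r_v = 196*v^2 + 1.
Evaluating at (u, v) = (-2, 1/2): E = 65, F = -56, G = 50.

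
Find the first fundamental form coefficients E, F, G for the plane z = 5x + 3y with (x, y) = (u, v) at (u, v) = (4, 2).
E = 26;  F = 15;  G = 10

Partials: r_u = (1, 0, 5), r_v = (0, 1, 3). As functions of (u, v):
  E = r_u · r_u = 26,
  F = r_u · r_v = 15,
  G = r_v · r_v = 10.
Evaluating at (u, v) = (4, 2): E = 26, F = 15, G = 10.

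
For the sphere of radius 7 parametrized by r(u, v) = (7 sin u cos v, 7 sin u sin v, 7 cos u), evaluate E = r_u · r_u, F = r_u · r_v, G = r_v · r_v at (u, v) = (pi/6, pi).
E = 49;  F = 0;  G = 49/4

Partials: r_u = (7*cos(u)*cos(v), 7*sin(v)*cos(u), -7*sin(u)), r_v = (-7*sin(u)*sin(v), 7*sin(u)*cos(v), 0). As functions of (u, v):
  E = r_u · r_u = 49,
  F = r_u · r_v = 0,
  G = r_v · r_v = 49*sin(u)^2.
Evaluating at (u, v) = (pi/6, pi): E = 49, F = 0, G = 49/4.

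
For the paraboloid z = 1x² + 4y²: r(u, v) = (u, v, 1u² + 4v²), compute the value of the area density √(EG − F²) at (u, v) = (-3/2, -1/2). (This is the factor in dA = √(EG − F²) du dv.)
√(EG − F²)|_{(-3/2, -1/2)} = sqrt(26)

E = 4*u^2 + 1, F = 16*u*v, G = 64*v^2 + 1, so EG − F² = 4*u^2 + 64*v^2 + 1. Taking the positive square root: √(EG − F²) = sqrt(4*u^2 + 64*v^2 + 1). At (u, v) = (-3/2, -1/2): sqrt(26).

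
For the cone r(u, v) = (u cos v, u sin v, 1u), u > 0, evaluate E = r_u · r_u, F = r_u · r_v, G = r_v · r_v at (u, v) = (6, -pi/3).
E = 2;  F = 0;  G = 36

Partials: r_u = (cos(v), sin(v), 1), r_v = (-u*sin(v), u*cos(v), 0). As functions of (u, v):
  E = r_u · r_u = 2,
  F = r_u · r_v = 0,
  G = r_v · r_v = u^2.
Evaluating at (u, v) = (6, -pi/3): E = 2, F = 0, G = 36.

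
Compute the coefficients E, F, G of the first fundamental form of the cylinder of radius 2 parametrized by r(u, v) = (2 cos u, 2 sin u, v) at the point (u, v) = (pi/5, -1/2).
E = 4;  F = 0;  G = 1

Partials: r_u = (-2*sin(u), 2*cos(u), 0), r_v = (0, 0, 1). As functions of (u, v):
  E = r_u · r_u = 4,
  F = r_u · r_v = 0,
  G = r_v · r_v = 1.
Evaluating at (u, v) = (pi/5, -1/2): E = 4, F = 0, G = 1.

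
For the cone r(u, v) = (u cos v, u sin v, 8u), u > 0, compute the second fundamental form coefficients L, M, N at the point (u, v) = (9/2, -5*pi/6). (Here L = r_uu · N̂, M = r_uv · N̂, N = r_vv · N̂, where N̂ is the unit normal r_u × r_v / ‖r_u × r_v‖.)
L = 0;  M = 0;  N = 36*sqrt(65)/65

Compute the unit normal N̂(u, v) = (-8*sqrt(65)*u*cos(v)/(65*Abs(u)), -8*sqrt(65)*u*sin(v)/(65*Abs(u)), sqrt(65)*u/(65*Abs(u))), and the second partials r_uu, r_uv, r_vv. Take dot products:
  L(u, v) = r_uu · N̂ = 0,
  M(u, v) = r_uv · N̂ = 0,
  N(u, v) = r_vv · N̂ = 8*sqrt(65)*u^2/(65*Abs(u)).
Evaluating at (u, v) = (9/2, -5*pi/6):
  L = 0, M = 0, N = 36*sqrt(65)/65.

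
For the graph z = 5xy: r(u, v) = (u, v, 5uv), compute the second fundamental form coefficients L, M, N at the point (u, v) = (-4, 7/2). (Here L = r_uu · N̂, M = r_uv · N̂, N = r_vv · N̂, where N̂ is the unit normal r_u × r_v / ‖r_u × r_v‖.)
L = 0;  M = 10*sqrt(2829)/2829;  N = 0

Compute the unit normal N̂(u, v) = (-5*v/sqrt(25*u^2 + 25*v^2 + 1), -5*u/sqrt(25*u^2 + 25*v^2 + 1), 1/sqrt(25*u^2 + 25*v^2 + 1)), and the second partials r_uu, r_uv, r_vv. Take dot products:
  L(u, v) = r_uu · N̂ = 0,
  M(u, v) = r_uv · N̂ = 5/sqrt(25*u^2 + 25*v^2 + 1),
  N(u, v) = r_vv · N̂ = 0.
Evaluating at (u, v) = (-4, 7/2):
  L = 0, M = 10*sqrt(2829)/2829, N = 0.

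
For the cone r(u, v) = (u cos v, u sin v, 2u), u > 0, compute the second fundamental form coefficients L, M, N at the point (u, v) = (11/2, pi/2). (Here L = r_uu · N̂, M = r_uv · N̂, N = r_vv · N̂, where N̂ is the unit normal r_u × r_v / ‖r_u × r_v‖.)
L = 0;  M = 0;  N = 11*sqrt(5)/5

Compute the unit normal N̂(u, v) = (-2*sqrt(5)*u*cos(v)/(5*Abs(u)), -2*sqrt(5)*u*sin(v)/(5*Abs(u)), sqrt(5)*u/(5*Abs(u))), and the second partials r_uu, r_uv, r_vv. Take dot products:
  L(u, v) = r_uu · N̂ = 0,
  M(u, v) = r_uv · N̂ = 0,
  N(u, v) = r_vv · N̂ = 2*sqrt(5)*u^2/(5*Abs(u)).
Evaluating at (u, v) = (11/2, pi/2):
  L = 0, M = 0, N = 11*sqrt(5)/5.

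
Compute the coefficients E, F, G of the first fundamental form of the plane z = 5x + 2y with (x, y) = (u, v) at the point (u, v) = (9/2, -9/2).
E = 26;  F = 10;  G = 5

Partials: r_u = (1, 0, 5), r_v = (0, 1, 2). As functions of (u, v):
  E = r_u · r_u = 26,
  F = r_u · r_v = 10,
  G = r_v · r_v = 5.
Evaluating at (u, v) = (9/2, -9/2): E = 26, F = 10, G = 5.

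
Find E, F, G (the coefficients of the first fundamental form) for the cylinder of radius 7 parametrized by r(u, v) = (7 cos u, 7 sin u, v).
E = 49;  F = 0;  G = 1

Compute partials: r_u = (-7*sin(u), 7*cos(u), 0), r_v = (0, 0, 1). Then
  E = r_u · r_u = 49,
  F = r_u · r_v = 0,
  G = r_v · r_v = 1.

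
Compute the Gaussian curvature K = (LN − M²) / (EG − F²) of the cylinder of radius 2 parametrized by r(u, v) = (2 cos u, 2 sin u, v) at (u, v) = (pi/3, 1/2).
K = 0

Coefficients of the first fundamental form: E = 4, F = 0, G = 1.
Coefficients of the second fundamental form: L = -2, M = 0, N = 0.
Assemble K = (LN − M²)/(EG − F²) = 0. At (u, v) = (pi/3, 1/2): K = 0.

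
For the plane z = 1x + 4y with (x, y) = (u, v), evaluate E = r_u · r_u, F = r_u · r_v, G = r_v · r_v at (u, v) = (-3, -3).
E = 2;  F = 4;  G = 17

Partials: r_u = (1, 0, 1), r_v = (0, 1, 4). As functions of (u, v):
  E = r_u · r_u = 2,
  F = r_u · r_v = 4,
  G = r_v · r_v = 17.
Evaluating at (u, v) = (-3, -3): E = 2, F = 4, G = 17.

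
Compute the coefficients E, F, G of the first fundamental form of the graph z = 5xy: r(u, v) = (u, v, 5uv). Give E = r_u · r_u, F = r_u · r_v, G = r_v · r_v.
E = 25*v^2 + 1;  F = 25*u*v;  G = 25*u^2 + 1

Compute partials: r_u = (1, 0, 5*v), r_v = (0, 1, 5*u). Then
  E = r_u · r_u = 25*v^2 + 1,
  F = r_u · r_v = 25*u*v,
  G = r_v · r_v = 25*u^2 + 1.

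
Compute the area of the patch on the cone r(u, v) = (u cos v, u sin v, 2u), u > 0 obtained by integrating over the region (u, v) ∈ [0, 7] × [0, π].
Area = 49*sqrt(5)*pi/2

Area = ∫∫ √(EG − F²) du dv with √(EG − F²) = sqrt(5)*Abs(u). Integrating over [0, 7] × [0, π] gives 49*sqrt(5)*pi/2.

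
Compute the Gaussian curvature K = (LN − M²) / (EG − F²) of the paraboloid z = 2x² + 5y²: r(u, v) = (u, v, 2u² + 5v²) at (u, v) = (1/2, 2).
K = 8/32805

Coefficients of the first fundamental form: E = 16*u^2 + 1, F = 40*u*v, G = 100*v^2 + 1.
Coefficients of the second fundamental form: L = 4/sqrt(16*u^2 + 100*v^2 + 1), M = 0, N = 10/sqrt(16*u^2 + 100*v^2 + 1).
Assemble K = (LN − M²)/(EG − F²) = 40/(256*u^4 + 3200*u^2*v^2 + 32*u^2 + 10000*v^4 + 200*v^2 + 1). At (u, v) = (1/2, 2): K = 8/32805.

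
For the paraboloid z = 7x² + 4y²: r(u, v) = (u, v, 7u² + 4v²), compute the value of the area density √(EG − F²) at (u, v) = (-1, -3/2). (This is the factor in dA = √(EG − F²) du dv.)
√(EG − F²)|_{(-1, -3/2)} = sqrt(341)

E = 196*u^2 + 1, F = 112*u*v, G = 64*v^2 + 1, so EG − F² = 196*u^2 + 64*v^2 + 1. Taking the positive square root: √(EG − F²) = sqrt(196*u^2 + 64*v^2 + 1). At (u, v) = (-1, -3/2): sqrt(341).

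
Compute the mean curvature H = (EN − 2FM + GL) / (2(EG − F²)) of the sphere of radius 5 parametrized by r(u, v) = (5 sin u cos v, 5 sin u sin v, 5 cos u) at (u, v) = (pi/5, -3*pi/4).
H = -1/5

With E = 25, F = 0, G = 25*sin(u)^2, L = -5*sin(u)/Abs(sin(u)), M = 0, N = -5*sin(u)^3/Abs(sin(u)), assemble
  H = (EN − 2FM + GL) / (2(EG − F²)) = -sin(u)/(5*Abs(sin(u))).
At (u, v) = (pi/5, -3*pi/4): H = -1/5.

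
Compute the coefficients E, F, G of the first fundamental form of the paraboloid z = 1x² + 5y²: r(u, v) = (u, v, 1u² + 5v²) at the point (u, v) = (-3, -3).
E = 37;  F = 180;  G = 901

Partials: r_u = (1, 0, 2*u), r_v = (0, 1, 10*v). As functions of (u, v):
  E = r_u · r_u = 4*u^2 + 1,
  F = r_u · r_v = 20*u*v,
  G = r_v · r_v = 100*v^2 + 1.
Evaluating at (u, v) = (-3, -3): E = 37, F = 180, G = 901.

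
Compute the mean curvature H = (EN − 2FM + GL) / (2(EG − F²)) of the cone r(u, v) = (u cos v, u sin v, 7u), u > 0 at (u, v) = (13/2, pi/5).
H = 7*sqrt(2)/130

With E = 50, F = 0, G = u^2, L = 0, M = 0, N = 7*sqrt(2)*u^2/(10*Abs(u)), assemble
  H = (EN − 2FM + GL) / (2(EG − F²)) = 7*sqrt(2)/(20*Abs(u)).
At (u, v) = (13/2, pi/5): H = 7*sqrt(2)/130.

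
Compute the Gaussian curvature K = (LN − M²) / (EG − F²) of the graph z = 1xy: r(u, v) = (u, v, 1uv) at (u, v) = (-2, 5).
K = -1/900

Coefficients of the first fundamental form: E = v^2 + 1, F = u*v, G = u^2 + 1.
Coefficients of the second fundamental form: L = 0, M = 1/sqrt(u^2 + v^2 + 1), N = 0.
Assemble K = (LN − M²)/(EG − F²) = 1/((u^2*v^2 - (u^2 + 1)*(v^2 + 1))*(u^2 + v^2 + 1)). At (u, v) = (-2, 5): K = -1/900.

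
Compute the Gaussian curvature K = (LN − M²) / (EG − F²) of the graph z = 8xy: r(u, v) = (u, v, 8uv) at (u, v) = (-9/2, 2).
K = -64/2411809

Coefficients of the first fundamental form: E = 64*v^2 + 1, F = 64*u*v, G = 64*u^2 + 1.
Coefficients of the second fundamental form: L = 0, M = 8/sqrt(64*u^2 + 64*v^2 + 1), N = 0.
Assemble K = (LN − M²)/(EG − F²) = -64/(4096*u^4 + 8192*u^2*v^2 + 128*u^2 + 4096*v^4 + 128*v^2 + 1). At (u, v) = (-9/2, 2): K = -64/2411809.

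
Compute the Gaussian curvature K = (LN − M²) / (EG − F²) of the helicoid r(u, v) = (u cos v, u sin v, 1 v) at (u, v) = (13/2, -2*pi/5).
K = -16/29929

Coefficients of the first fundamental form: E = 1, F = 0, G = u^2 + 1.
Coefficients of the second fundamental form: L = 0, M = -1/sqrt(u^2 + 1), N = 0.
Assemble K = (LN − M²)/(EG − F²) = -1/(u^2 + 1)^2. At (u, v) = (13/2, -2*pi/5): K = -16/29929.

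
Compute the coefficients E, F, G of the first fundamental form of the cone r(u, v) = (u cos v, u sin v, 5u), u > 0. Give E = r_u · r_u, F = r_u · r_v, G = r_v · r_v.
E = 26;  F = 0;  G = u^2

Compute partials: r_u = (cos(v), sin(v), 5), r_v = (-u*sin(v), u*cos(v), 0). Then
  E = r_u · r_u = 26,
  F = r_u · r_v = 0,
  G = r_v · r_v = u^2.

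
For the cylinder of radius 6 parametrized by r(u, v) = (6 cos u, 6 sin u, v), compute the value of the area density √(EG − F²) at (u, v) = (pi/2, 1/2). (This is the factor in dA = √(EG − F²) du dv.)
√(EG − F²)|_{(pi/2, 1/2)} = 6

E = 36, F = 0, G = 1, so EG − F² = 36. Taking the positive square root: √(EG − F²) = 6. At (u, v) = (pi/2, 1/2): 6.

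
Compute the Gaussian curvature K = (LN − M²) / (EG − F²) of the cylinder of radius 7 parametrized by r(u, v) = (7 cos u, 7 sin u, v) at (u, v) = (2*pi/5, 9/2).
K = 0

Coefficients of the first fundamental form: E = 49, F = 0, G = 1.
Coefficients of the second fundamental form: L = -7, M = 0, N = 0.
Assemble K = (LN − M²)/(EG − F²) = 0. At (u, v) = (2*pi/5, 9/2): K = 0.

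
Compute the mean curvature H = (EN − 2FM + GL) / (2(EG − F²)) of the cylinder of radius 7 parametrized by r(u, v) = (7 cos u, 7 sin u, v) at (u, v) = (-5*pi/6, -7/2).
H = -1/14

With E = 49, F = 0, G = 1, L = -7, M = 0, N = 0, assemble
  H = (EN − 2FM + GL) / (2(EG − F²)) = -1/14.
At (u, v) = (-5*pi/6, -7/2): H = -1/14.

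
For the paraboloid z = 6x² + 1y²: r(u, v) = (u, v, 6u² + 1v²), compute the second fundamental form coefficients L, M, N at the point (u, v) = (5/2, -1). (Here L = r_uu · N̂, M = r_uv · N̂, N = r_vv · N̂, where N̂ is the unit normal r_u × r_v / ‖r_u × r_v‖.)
L = 12*sqrt(905)/905;  M = 0;  N = 2*sqrt(905)/905

Compute the unit normal N̂(u, v) = (-12*u/sqrt(144*u^2 + 4*v^2 + 1), -2*v/sqrt(144*u^2 + 4*v^2 + 1), 1/sqrt(144*u^2 + 4*v^2 + 1)), and the second partials r_uu, r_uv, r_vv. Take dot products:
  L(u, v) = r_uu · N̂ = 12/sqrt(144*u^2 + 4*v^2 + 1),
  M(u, v) = r_uv · N̂ = 0,
  N(u, v) = r_vv · N̂ = 2/sqrt(144*u^2 + 4*v^2 + 1).
Evaluating at (u, v) = (5/2, -1):
  L = 12*sqrt(905)/905, M = 0, N = 2*sqrt(905)/905.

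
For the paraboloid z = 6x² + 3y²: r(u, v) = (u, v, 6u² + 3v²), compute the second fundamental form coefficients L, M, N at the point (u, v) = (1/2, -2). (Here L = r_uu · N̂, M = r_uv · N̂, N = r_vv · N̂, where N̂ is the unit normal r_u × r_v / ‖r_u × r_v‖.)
L = 12*sqrt(181)/181;  M = 0;  N = 6*sqrt(181)/181

Compute the unit normal N̂(u, v) = (-12*u/sqrt(144*u^2 + 36*v^2 + 1), -6*v/sqrt(144*u^2 + 36*v^2 + 1), 1/sqrt(144*u^2 + 36*v^2 + 1)), and the second partials r_uu, r_uv, r_vv. Take dot products:
  L(u, v) = r_uu · N̂ = 12/sqrt(144*u^2 + 36*v^2 + 1),
  M(u, v) = r_uv · N̂ = 0,
  N(u, v) = r_vv · N̂ = 6/sqrt(144*u^2 + 36*v^2 + 1).
Evaluating at (u, v) = (1/2, -2):
  L = 12*sqrt(181)/181, M = 0, N = 6*sqrt(181)/181.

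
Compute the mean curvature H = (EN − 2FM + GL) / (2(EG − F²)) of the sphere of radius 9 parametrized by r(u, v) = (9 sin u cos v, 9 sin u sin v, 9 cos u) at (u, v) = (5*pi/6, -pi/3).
H = -1/9

With E = 81, F = 0, G = 81*sin(u)^2, L = -9*sin(u)/Abs(sin(u)), M = 0, N = -9*sin(u)^3/Abs(sin(u)), assemble
  H = (EN − 2FM + GL) / (2(EG − F²)) = -sin(u)/(9*Abs(sin(u))).
At (u, v) = (5*pi/6, -pi/3): H = -1/9.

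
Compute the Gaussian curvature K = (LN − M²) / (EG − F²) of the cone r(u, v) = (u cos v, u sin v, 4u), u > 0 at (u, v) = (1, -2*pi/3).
K = 0

Coefficients of the first fundamental form: E = 17, F = 0, G = u^2.
Coefficients of the second fundamental form: L = 0, M = 0, N = 4*sqrt(17)*u^2/(17*Abs(u)).
Assemble K = (LN − M²)/(EG − F²) = 0. At (u, v) = (1, -2*pi/3): K = 0.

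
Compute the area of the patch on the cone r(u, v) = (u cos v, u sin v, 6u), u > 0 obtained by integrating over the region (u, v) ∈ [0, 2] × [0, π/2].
Area = sqrt(37)*pi

Area = ∫∫ √(EG − F²) du dv with √(EG − F²) = sqrt(37)*Abs(u). Integrating over [0, 2] × [0, π/2] gives sqrt(37)*pi.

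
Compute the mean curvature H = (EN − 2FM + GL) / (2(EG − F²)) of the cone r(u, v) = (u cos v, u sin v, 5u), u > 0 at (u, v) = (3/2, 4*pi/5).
H = 5*sqrt(26)/78

With E = 26, F = 0, G = u^2, L = 0, M = 0, N = 5*sqrt(26)*u^2/(26*Abs(u)), assemble
  H = (EN − 2FM + GL) / (2(EG − F²)) = 5*sqrt(26)/(52*Abs(u)).
At (u, v) = (3/2, 4*pi/5): H = 5*sqrt(26)/78.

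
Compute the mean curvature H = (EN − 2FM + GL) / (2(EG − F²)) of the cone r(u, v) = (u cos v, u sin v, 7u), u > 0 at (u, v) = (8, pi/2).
H = 7*sqrt(2)/160

With E = 50, F = 0, G = u^2, L = 0, M = 0, N = 7*sqrt(2)*u^2/(10*Abs(u)), assemble
  H = (EN − 2FM + GL) / (2(EG − F²)) = 7*sqrt(2)/(20*Abs(u)).
At (u, v) = (8, pi/2): H = 7*sqrt(2)/160.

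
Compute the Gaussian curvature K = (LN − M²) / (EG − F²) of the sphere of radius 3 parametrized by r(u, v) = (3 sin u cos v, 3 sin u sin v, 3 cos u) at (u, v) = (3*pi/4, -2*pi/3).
K = 1/9

Coefficients of the first fundamental form: E = 9, F = 0, G = 9*sin(u)^2.
Coefficients of the second fundamental form: L = -3*sin(u)/Abs(sin(u)), M = 0, N = -3*sin(u)^3/Abs(sin(u)).
Assemble K = (LN − M²)/(EG − F²) = 1/9. At (u, v) = (3*pi/4, -2*pi/3): K = 1/9.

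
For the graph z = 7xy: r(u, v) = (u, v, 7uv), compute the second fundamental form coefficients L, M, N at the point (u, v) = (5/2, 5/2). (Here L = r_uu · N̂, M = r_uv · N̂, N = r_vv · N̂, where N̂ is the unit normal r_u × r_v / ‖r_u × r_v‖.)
L = 0;  M = 7*sqrt(2454)/1227;  N = 0

Compute the unit normal N̂(u, v) = (-7*v/sqrt(49*u^2 + 49*v^2 + 1), -7*u/sqrt(49*u^2 + 49*v^2 + 1), 1/sqrt(49*u^2 + 49*v^2 + 1)), and the second partials r_uu, r_uv, r_vv. Take dot products:
  L(u, v) = r_uu · N̂ = 0,
  M(u, v) = r_uv · N̂ = 7/sqrt(49*u^2 + 49*v^2 + 1),
  N(u, v) = r_vv · N̂ = 0.
Evaluating at (u, v) = (5/2, 5/2):
  L = 0, M = 7*sqrt(2454)/1227, N = 0.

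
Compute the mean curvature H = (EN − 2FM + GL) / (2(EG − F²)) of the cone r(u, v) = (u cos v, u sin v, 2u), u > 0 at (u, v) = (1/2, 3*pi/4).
H = 2*sqrt(5)/5

With E = 5, F = 0, G = u^2, L = 0, M = 0, N = 2*sqrt(5)*u^2/(5*Abs(u)), assemble
  H = (EN − 2FM + GL) / (2(EG − F²)) = sqrt(5)/(5*Abs(u)).
At (u, v) = (1/2, 3*pi/4): H = 2*sqrt(5)/5.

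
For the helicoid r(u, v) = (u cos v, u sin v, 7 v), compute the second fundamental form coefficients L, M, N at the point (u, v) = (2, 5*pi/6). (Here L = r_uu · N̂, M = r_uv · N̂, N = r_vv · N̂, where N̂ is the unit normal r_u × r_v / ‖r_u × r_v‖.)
L = 0;  M = -7*sqrt(53)/53;  N = 0

Compute the unit normal N̂(u, v) = (7*sin(v)/sqrt(u^2 + 49), -7*cos(v)/sqrt(u^2 + 49), u/sqrt(u^2 + 49)), and the second partials r_uu, r_uv, r_vv. Take dot products:
  L(u, v) = r_uu · N̂ = 0,
  M(u, v) = r_uv · N̂ = -7/sqrt(u^2 + 49),
  N(u, v) = r_vv · N̂ = 0.
Evaluating at (u, v) = (2, 5*pi/6):
  L = 0, M = -7*sqrt(53)/53, N = 0.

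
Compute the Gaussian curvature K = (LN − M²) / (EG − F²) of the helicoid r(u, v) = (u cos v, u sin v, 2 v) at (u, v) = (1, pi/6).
K = -4/25

Coefficients of the first fundamental form: E = 1, F = 0, G = u^2 + 4.
Coefficients of the second fundamental form: L = 0, M = -2/sqrt(u^2 + 4), N = 0.
Assemble K = (LN − M²)/(EG − F²) = -4/(u^2 + 4)^2. At (u, v) = (1, pi/6): K = -4/25.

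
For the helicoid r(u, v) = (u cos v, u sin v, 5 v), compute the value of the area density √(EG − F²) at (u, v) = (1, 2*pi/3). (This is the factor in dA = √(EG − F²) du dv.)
√(EG − F²)|_{(1, 2*pi/3)} = sqrt(26)

E = 1, F = 0, G = u^2 + 25, so EG − F² = u^2 + 25. Taking the positive square root: √(EG − F²) = sqrt(u^2 + 25). At (u, v) = (1, 2*pi/3): sqrt(26).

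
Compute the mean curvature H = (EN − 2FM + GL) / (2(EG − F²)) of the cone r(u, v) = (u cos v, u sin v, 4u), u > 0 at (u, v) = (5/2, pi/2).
H = 4*sqrt(17)/85

With E = 17, F = 0, G = u^2, L = 0, M = 0, N = 4*sqrt(17)*u^2/(17*Abs(u)), assemble
  H = (EN − 2FM + GL) / (2(EG − F²)) = 2*sqrt(17)/(17*Abs(u)).
At (u, v) = (5/2, pi/2): H = 4*sqrt(17)/85.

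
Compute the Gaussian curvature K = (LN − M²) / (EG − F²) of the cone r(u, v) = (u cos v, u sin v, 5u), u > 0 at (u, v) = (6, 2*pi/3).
K = 0

Coefficients of the first fundamental form: E = 26, F = 0, G = u^2.
Coefficients of the second fundamental form: L = 0, M = 0, N = 5*sqrt(26)*u^2/(26*Abs(u)).
Assemble K = (LN − M²)/(EG − F²) = 0. At (u, v) = (6, 2*pi/3): K = 0.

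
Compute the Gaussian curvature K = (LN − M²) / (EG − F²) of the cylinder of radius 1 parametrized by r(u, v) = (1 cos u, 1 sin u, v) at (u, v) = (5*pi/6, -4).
K = 0

Coefficients of the first fundamental form: E = 1, F = 0, G = 1.
Coefficients of the second fundamental form: L = -1, M = 0, N = 0.
Assemble K = (LN − M²)/(EG − F²) = 0. At (u, v) = (5*pi/6, -4): K = 0.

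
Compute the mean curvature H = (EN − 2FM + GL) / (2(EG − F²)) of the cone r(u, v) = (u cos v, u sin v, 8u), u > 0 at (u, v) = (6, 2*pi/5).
H = 2*sqrt(65)/195

With E = 65, F = 0, G = u^2, L = 0, M = 0, N = 8*sqrt(65)*u^2/(65*Abs(u)), assemble
  H = (EN − 2FM + GL) / (2(EG − F²)) = 4*sqrt(65)/(65*Abs(u)).
At (u, v) = (6, 2*pi/5): H = 2*sqrt(65)/195.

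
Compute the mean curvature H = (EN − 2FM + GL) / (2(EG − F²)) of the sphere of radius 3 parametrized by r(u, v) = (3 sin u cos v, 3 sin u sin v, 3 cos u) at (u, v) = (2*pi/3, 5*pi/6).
H = -1/3

With E = 9, F = 0, G = 9*sin(u)^2, L = -3*sin(u)/Abs(sin(u)), M = 0, N = -3*sin(u)^3/Abs(sin(u)), assemble
  H = (EN − 2FM + GL) / (2(EG − F²)) = -sin(u)/(3*Abs(sin(u))).
At (u, v) = (2*pi/3, 5*pi/6): H = -1/3.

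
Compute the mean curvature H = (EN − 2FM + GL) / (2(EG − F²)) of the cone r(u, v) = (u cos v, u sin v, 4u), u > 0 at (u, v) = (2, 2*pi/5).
H = sqrt(17)/17

With E = 17, F = 0, G = u^2, L = 0, M = 0, N = 4*sqrt(17)*u^2/(17*Abs(u)), assemble
  H = (EN − 2FM + GL) / (2(EG − F²)) = 2*sqrt(17)/(17*Abs(u)).
At (u, v) = (2, 2*pi/5): H = sqrt(17)/17.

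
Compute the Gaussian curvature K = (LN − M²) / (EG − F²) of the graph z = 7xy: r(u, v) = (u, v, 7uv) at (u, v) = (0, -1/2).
K = -784/2809

Coefficients of the first fundamental form: E = 49*v^2 + 1, F = 49*u*v, G = 49*u^2 + 1.
Coefficients of the second fundamental form: L = 0, M = 7/sqrt(49*u^2 + 49*v^2 + 1), N = 0.
Assemble K = (LN − M²)/(EG − F²) = -49/(2401*u^4 + 4802*u^2*v^2 + 98*u^2 + 2401*v^4 + 98*v^2 + 1). At (u, v) = (0, -1/2): K = -784/2809.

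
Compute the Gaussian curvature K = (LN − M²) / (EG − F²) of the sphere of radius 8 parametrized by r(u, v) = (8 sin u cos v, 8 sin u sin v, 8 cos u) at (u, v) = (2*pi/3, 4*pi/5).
K = 1/64

Coefficients of the first fundamental form: E = 64, F = 0, G = 64*sin(u)^2.
Coefficients of the second fundamental form: L = -8*sin(u)/Abs(sin(u)), M = 0, N = -8*sin(u)^3/Abs(sin(u)).
Assemble K = (LN − M²)/(EG − F²) = 1/64. At (u, v) = (2*pi/3, 4*pi/5): K = 1/64.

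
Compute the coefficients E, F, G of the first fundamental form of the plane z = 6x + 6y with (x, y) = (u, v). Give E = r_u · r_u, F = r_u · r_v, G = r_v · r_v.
E = 37;  F = 36;  G = 37

Compute partials: r_u = (1, 0, 6), r_v = (0, 1, 6). Then
  E = r_u · r_u = 37,
  F = r_u · r_v = 36,
  G = r_v · r_v = 37.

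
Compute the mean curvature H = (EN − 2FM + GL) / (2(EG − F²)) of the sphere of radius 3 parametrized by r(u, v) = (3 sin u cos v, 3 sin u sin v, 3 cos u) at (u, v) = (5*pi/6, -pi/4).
H = -1/3

With E = 9, F = 0, G = 9*sin(u)^2, L = -3*sin(u)/Abs(sin(u)), M = 0, N = -3*sin(u)^3/Abs(sin(u)), assemble
  H = (EN − 2FM + GL) / (2(EG − F²)) = -sin(u)/(3*Abs(sin(u))).
At (u, v) = (5*pi/6, -pi/4): H = -1/3.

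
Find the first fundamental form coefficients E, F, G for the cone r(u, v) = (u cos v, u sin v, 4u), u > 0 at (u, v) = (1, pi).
E = 17;  F = 0;  G = 1

Partials: r_u = (cos(v), sin(v), 4), r_v = (-u*sin(v), u*cos(v), 0). As functions of (u, v):
  E = r_u · r_u = 17,
  F = r_u · r_v = 0,
  G = r_v · r_v = u^2.
Evaluating at (u, v) = (1, pi): E = 17, F = 0, G = 1.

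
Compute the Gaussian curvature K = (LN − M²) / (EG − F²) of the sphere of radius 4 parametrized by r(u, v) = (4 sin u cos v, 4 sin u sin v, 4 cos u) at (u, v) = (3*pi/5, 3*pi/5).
K = 1/16

Coefficients of the first fundamental form: E = 16, F = 0, G = 16*sin(u)^2.
Coefficients of the second fundamental form: L = -4*sin(u)/Abs(sin(u)), M = 0, N = -4*sin(u)^3/Abs(sin(u)).
Assemble K = (LN − M²)/(EG − F²) = 1/16. At (u, v) = (3*pi/5, 3*pi/5): K = 1/16.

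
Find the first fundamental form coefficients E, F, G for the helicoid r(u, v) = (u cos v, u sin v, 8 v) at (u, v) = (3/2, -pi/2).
E = 1;  F = 0;  G = 265/4

Partials: r_u = (cos(v), sin(v), 0), r_v = (-u*sin(v), u*cos(v), 8). As functions of (u, v):
  E = r_u · r_u = 1,
  F = r_u · r_v = 0,
  G = r_v · r_v = u^2 + 64.
Evaluating at (u, v) = (3/2, -pi/2): E = 1, F = 0, G = 265/4.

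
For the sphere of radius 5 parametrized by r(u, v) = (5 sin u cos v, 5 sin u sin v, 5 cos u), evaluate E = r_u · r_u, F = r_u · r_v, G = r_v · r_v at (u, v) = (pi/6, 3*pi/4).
E = 25;  F = 0;  G = 25/4

Partials: r_u = (5*cos(u)*cos(v), 5*sin(v)*cos(u), -5*sin(u)), r_v = (-5*sin(u)*sin(v), 5*sin(u)*cos(v), 0). As functions of (u, v):
  E = r_u · r_u = 25,
  F = r_u · r_v = 0,
  G = r_v · r_v = 25*sin(u)^2.
Evaluating at (u, v) = (pi/6, 3*pi/4): E = 25, F = 0, G = 25/4.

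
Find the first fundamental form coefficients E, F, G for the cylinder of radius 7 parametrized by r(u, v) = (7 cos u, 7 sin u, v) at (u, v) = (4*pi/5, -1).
E = 49;  F = 0;  G = 1

Partials: r_u = (-7*sin(u), 7*cos(u), 0), r_v = (0, 0, 1). As functions of (u, v):
  E = r_u · r_u = 49,
  F = r_u · r_v = 0,
  G = r_v · r_v = 1.
Evaluating at (u, v) = (4*pi/5, -1): E = 49, F = 0, G = 1.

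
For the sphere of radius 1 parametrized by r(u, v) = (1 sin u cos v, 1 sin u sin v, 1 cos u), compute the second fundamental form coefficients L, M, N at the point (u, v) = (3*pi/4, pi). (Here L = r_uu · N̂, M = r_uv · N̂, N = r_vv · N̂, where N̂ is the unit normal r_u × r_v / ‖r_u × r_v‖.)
L = -1;  M = 0;  N = -1/2

Compute the unit normal N̂(u, v) = (sin(u)^2*cos(v)/Abs(sin(u)), sin(u)^2*sin(v)/Abs(sin(u)), sin(2*u)/(2*Abs(sin(u)))), and the second partials r_uu, r_uv, r_vv. Take dot products:
  L(u, v) = r_uu · N̂ = -sin(u)/Abs(sin(u)),
  M(u, v) = r_uv · N̂ = 0,
  N(u, v) = r_vv · N̂ = -sin(u)^3/Abs(sin(u)).
Evaluating at (u, v) = (3*pi/4, pi):
  L = -1, M = 0, N = -1/2.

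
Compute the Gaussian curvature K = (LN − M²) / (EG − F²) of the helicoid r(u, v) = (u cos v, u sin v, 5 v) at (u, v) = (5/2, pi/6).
K = -16/625

Coefficients of the first fundamental form: E = 1, F = 0, G = u^2 + 25.
Coefficients of the second fundamental form: L = 0, M = -5/sqrt(u^2 + 25), N = 0.
Assemble K = (LN − M²)/(EG − F²) = -25/(u^2 + 25)^2. At (u, v) = (5/2, pi/6): K = -16/625.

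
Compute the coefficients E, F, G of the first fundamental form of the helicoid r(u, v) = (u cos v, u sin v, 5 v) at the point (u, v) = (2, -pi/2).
E = 1;  F = 0;  G = 29

Partials: r_u = (cos(v), sin(v), 0), r_v = (-u*sin(v), u*cos(v), 5). As functions of (u, v):
  E = r_u · r_u = 1,
  F = r_u · r_v = 0,
  G = r_v · r_v = u^2 + 25.
Evaluating at (u, v) = (2, -pi/2): E = 1, F = 0, G = 29.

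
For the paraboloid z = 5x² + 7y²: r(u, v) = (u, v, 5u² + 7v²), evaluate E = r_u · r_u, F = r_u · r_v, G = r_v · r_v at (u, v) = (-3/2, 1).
E = 226;  F = -210;  G = 197

Partials: r_u = (1, 0, 10*u), r_v = (0, 1, 14*v). As functions of (u, v):
  E = r_u · r_u = 100*u^2 + 1,
  F = r_u · r_v = 140*u*v,
  G = r_v · r_v = 196*v^2 + 1.
Evaluating at (u, v) = (-3/2, 1): E = 226, F = -210, G = 197.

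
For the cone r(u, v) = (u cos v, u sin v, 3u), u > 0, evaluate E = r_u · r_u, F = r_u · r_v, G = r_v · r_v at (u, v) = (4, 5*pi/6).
E = 10;  F = 0;  G = 16

Partials: r_u = (cos(v), sin(v), 3), r_v = (-u*sin(v), u*cos(v), 0). As functions of (u, v):
  E = r_u · r_u = 10,
  F = r_u · r_v = 0,
  G = r_v · r_v = u^2.
Evaluating at (u, v) = (4, 5*pi/6): E = 10, F = 0, G = 16.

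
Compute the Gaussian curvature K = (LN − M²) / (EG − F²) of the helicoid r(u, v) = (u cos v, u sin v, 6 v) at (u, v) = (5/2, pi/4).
K = -576/28561

Coefficients of the first fundamental form: E = 1, F = 0, G = u^2 + 36.
Coefficients of the second fundamental form: L = 0, M = -6/sqrt(u^2 + 36), N = 0.
Assemble K = (LN − M²)/(EG − F²) = -36/(u^2 + 36)^2. At (u, v) = (5/2, pi/4): K = -576/28561.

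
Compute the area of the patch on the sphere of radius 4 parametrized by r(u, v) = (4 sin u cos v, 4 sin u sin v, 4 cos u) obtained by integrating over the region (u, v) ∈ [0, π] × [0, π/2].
Area = 16*pi

Area = ∫∫ √(EG − F²) du dv with √(EG − F²) = 16*Abs(sin(u)). Integrating over [0, π] × [0, π/2] gives 16*pi.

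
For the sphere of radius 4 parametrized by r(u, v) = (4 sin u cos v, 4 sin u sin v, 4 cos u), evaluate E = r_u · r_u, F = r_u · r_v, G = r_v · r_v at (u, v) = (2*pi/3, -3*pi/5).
E = 16;  F = 0;  G = 12

Partials: r_u = (4*cos(u)*cos(v), 4*sin(v)*cos(u), -4*sin(u)), r_v = (-4*sin(u)*sin(v), 4*sin(u)*cos(v), 0). As functions of (u, v):
  E = r_u · r_u = 16,
  F = r_u · r_v = 0,
  G = r_v · r_v = 16*sin(u)^2.
Evaluating at (u, v) = (2*pi/3, -3*pi/5): E = 16, F = 0, G = 12.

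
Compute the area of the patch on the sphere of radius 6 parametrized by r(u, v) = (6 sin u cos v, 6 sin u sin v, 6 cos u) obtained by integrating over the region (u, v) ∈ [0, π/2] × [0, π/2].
Area = 18*pi

Area = ∫∫ √(EG − F²) du dv with √(EG − F²) = 36*Abs(sin(u)). Integrating over [0, π/2] × [0, π/2] gives 18*pi.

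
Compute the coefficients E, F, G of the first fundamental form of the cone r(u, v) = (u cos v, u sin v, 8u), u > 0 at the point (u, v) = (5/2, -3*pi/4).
E = 65;  F = 0;  G = 25/4

Partials: r_u = (cos(v), sin(v), 8), r_v = (-u*sin(v), u*cos(v), 0). As functions of (u, v):
  E = r_u · r_u = 65,
  F = r_u · r_v = 0,
  G = r_v · r_v = u^2.
Evaluating at (u, v) = (5/2, -3*pi/4): E = 65, F = 0, G = 25/4.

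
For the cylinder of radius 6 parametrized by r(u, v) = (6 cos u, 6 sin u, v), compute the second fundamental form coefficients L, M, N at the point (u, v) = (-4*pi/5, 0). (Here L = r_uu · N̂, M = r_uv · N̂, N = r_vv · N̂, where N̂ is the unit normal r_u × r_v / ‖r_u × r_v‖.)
L = -6;  M = 0;  N = 0

Compute the unit normal N̂(u, v) = (cos(u), sin(u), 0), and the second partials r_uu, r_uv, r_vv. Take dot products:
  L(u, v) = r_uu · N̂ = -6,
  M(u, v) = r_uv · N̂ = 0,
  N(u, v) = r_vv · N̂ = 0.
Evaluating at (u, v) = (-4*pi/5, 0):
  L = -6, M = 0, N = 0.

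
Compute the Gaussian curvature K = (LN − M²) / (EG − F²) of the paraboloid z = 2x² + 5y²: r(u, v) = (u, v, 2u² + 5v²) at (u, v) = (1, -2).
K = 40/173889

Coefficients of the first fundamental form: E = 16*u^2 + 1, F = 40*u*v, G = 100*v^2 + 1.
Coefficients of the second fundamental form: L = 4/sqrt(16*u^2 + 100*v^2 + 1), M = 0, N = 10/sqrt(16*u^2 + 100*v^2 + 1).
Assemble K = (LN − M²)/(EG − F²) = 40/(256*u^4 + 3200*u^2*v^2 + 32*u^2 + 10000*v^4 + 200*v^2 + 1). At (u, v) = (1, -2): K = 40/173889.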